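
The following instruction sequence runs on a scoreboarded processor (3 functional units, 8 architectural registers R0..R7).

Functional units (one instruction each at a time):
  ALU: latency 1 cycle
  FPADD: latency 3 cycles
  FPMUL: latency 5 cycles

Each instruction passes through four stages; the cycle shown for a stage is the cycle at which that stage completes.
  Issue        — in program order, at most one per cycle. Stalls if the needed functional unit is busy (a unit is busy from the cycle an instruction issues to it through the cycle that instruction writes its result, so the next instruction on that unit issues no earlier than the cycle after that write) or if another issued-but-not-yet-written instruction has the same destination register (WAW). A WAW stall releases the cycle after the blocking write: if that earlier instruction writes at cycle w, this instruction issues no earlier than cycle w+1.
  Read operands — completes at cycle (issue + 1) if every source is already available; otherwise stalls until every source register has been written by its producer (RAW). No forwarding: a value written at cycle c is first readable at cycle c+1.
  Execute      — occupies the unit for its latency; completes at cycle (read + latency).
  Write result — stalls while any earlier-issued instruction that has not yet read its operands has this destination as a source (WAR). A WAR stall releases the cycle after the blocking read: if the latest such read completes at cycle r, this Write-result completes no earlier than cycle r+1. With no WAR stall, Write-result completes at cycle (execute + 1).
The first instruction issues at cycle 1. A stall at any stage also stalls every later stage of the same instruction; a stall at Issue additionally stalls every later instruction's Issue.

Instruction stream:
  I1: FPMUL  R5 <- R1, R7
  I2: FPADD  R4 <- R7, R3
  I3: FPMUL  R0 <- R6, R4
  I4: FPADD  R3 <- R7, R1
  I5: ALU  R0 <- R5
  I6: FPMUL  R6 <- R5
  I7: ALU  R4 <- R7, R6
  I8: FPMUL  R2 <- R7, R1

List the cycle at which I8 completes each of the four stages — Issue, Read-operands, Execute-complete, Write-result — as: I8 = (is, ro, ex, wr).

cycle 1: issue I1 (FPMUL)
cycle 2: I1 read-ops · issue I2 (FPADD)
cycle 3: I2 read-ops
cycle 6: I2 finished on FPADD
cycle 7: I1 finished on FPMUL · I2→R4
cycle 8: I1→R5
cycle 9: issue I3 (FPMUL)
cycle 10: I3 read-ops · issue I4 (FPADD)
cycle 11: I4 read-ops
cycle 14: I4 finished on FPADD
cycle 15: I3 finished on FPMUL · I4→R3
cycle 16: I3→R0
cycle 17: issue I5 (ALU)
cycle 18: I5 read-ops · issue I6 (FPMUL)
cycle 19: I5 finished on ALU · I6 read-ops
cycle 20: I5→R0
cycle 21: issue I7 (ALU)
cycle 24: I6 finished on FPMUL
cycle 25: I6→R6
cycle 26: I7 read-ops · issue I8 (FPMUL)
cycle 27: I7 finished on ALU · I8 read-ops
cycle 28: I7→R4
cycle 32: I8 finished on FPMUL
cycle 33: I8→R2

I8 = (26, 27, 32, 33)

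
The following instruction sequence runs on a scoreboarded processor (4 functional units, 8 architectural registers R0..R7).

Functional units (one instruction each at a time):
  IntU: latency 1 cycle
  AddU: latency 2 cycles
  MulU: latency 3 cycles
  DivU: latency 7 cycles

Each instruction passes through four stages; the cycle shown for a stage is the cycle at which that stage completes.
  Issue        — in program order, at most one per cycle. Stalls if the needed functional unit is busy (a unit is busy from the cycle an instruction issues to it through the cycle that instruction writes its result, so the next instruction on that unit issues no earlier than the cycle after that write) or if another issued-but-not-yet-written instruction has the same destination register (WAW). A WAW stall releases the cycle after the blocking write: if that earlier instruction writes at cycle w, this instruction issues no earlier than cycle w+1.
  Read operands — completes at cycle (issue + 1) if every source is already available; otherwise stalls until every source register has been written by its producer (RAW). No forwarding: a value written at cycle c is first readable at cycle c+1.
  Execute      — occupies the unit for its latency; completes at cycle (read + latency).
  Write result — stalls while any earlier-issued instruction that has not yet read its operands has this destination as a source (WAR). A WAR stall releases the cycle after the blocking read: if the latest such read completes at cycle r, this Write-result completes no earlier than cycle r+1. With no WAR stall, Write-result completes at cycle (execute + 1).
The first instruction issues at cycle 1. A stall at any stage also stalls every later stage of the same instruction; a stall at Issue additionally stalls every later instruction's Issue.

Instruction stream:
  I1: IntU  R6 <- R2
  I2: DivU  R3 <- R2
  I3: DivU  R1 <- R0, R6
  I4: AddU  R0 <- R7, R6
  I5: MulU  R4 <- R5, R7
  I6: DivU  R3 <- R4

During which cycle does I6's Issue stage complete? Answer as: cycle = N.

t=1  I1 issues→IntU
t=2  I1 reads, I2 issues→DivU
t=3  I1 exec-done, I2 reads
t=4  I1 writes R6
t=10  I2 exec-done
t=11  I2 writes R3
t=12  I3 issues→DivU
t=13  I3 reads, I4 issues→AddU
t=14  I4 reads, I5 issues→MulU
t=15  I5 reads
t=16  I4 exec-done
t=17  I4 writes R0
t=18  I5 exec-done
t=19  I5 writes R4
t=20  I3 exec-done
t=21  I3 writes R1
t=22  I6 issues→DivU
t=23  I6 reads
t=30  I6 exec-done
t=31  I6 writes R3

cycle = 22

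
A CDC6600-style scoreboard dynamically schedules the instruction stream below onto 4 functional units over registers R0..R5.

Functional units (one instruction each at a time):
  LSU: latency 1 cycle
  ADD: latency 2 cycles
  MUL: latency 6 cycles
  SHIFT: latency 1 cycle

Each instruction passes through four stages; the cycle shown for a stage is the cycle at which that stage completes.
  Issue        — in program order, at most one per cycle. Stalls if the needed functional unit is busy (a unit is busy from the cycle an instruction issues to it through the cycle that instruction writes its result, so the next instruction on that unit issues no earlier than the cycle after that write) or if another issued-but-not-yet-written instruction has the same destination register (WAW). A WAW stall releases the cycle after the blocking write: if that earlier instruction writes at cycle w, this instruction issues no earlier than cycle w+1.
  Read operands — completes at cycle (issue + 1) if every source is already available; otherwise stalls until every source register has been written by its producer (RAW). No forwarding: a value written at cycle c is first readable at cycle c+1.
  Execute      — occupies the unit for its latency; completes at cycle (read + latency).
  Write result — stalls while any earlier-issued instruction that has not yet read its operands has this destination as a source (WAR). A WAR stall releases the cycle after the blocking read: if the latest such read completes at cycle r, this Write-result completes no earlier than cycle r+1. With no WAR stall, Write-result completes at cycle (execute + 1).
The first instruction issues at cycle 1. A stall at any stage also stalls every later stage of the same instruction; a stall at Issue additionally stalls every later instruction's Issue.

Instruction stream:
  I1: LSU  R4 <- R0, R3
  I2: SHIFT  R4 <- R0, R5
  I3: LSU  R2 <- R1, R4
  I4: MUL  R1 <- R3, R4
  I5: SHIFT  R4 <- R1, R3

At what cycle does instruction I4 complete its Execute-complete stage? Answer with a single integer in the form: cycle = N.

cycle = 15

I1  is:1  ro:2  ex:3  wr:4
I2  is:5  ro:6  ex:7  wr:8  — WAW R4: wait I1 write@4
I3  is:6  ro:9  ex:10  wr:11  — RAW R4: wait I2 write@8
I4  is:7  ro:9  ex:15  wr:16  — RAW R4: wait I2 write@8
I5  is:9  ro:17  ex:18  wr:19  — struct: SHIFT busy until I2 writes@8, RAW R1: wait I4 write@16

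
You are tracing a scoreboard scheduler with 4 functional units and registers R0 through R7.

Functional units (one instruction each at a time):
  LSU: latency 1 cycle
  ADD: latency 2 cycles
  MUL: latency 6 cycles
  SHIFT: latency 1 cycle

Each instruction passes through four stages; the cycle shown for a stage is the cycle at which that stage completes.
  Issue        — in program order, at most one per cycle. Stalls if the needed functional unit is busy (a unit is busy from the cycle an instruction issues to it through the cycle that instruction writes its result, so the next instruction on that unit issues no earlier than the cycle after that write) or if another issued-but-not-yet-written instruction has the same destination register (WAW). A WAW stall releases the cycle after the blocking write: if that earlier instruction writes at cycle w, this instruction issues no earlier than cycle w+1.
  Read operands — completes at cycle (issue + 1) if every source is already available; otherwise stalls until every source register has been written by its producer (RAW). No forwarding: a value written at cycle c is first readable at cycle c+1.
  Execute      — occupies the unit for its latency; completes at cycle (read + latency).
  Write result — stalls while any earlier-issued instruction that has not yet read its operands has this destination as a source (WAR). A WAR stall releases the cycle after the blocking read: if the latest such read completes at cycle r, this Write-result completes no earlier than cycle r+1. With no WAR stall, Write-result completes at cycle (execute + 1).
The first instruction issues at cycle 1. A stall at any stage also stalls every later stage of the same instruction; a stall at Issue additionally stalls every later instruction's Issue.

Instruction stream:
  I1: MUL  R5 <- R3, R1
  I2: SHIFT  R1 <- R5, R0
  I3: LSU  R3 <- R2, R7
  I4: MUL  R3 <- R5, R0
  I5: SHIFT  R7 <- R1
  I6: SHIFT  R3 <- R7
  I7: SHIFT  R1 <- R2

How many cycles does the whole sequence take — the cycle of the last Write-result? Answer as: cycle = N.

cycle = 26

[I1] 1/2/8/9
[I2] 2/10/11/12  (RAW R5: wait I1 write@9)
[I3] 3/4/5/6
[I4] 10/11/17/18  (struct: MUL busy until I1 writes@9)
[I5] 13/14/15/16  (struct: SHIFT busy until I2 writes@12)
[I6] 19/20/21/22  (WAW R3: wait I4 write@18)
[I7] 23/24/25/26  (struct: SHIFT busy until I6 writes@22)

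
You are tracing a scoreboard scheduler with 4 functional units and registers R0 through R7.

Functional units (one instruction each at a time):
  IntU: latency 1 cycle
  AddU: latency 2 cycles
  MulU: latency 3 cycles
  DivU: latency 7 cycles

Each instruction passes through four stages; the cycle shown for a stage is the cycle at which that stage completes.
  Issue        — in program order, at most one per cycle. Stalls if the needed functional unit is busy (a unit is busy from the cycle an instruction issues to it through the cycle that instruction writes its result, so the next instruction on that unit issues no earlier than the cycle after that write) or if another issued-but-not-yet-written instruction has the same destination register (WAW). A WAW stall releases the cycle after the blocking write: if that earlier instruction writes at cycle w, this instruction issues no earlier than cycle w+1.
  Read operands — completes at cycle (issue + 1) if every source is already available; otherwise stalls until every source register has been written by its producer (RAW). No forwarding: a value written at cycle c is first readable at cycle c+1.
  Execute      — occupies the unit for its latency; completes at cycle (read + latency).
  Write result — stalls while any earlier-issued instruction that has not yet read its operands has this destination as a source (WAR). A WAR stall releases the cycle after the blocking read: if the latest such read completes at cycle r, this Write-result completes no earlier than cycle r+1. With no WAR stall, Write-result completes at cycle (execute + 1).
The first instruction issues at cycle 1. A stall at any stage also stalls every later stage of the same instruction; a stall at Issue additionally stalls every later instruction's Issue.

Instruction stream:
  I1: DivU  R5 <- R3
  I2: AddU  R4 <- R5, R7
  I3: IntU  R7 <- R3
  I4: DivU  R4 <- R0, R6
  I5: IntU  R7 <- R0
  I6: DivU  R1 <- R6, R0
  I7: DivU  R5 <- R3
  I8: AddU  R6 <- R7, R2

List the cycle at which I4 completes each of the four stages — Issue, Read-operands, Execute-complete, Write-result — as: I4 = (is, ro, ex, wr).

t=1  I1 dispatched to DivU
t=2  I1 operands ready, I2 dispatched to AddU
t=3  I3 dispatched to IntU
t=4  I3 operands ready
t=5  I3 complete
t=9  I1 complete
t=10  R5←I1
t=11  I2 operands ready
t=12  R7←I3
t=13  I2 complete
t=14  R4←I2
t=15  I4 dispatched to DivU
t=16  I4 operands ready, I5 dispatched to IntU
t=17  I5 operands ready
t=18  I5 complete
t=19  R7←I5
t=23  I4 complete
t=24  R4←I4
t=25  I6 dispatched to DivU
t=26  I6 operands ready
t=33  I6 complete
t=34  R1←I6
t=35  I7 dispatched to DivU
t=36  I7 operands ready, I8 dispatched to AddU
t=37  I8 operands ready
t=39  I8 complete
t=40  R6←I8
t=43  I7 complete
t=44  R5←I7

I4 = (15, 16, 23, 24)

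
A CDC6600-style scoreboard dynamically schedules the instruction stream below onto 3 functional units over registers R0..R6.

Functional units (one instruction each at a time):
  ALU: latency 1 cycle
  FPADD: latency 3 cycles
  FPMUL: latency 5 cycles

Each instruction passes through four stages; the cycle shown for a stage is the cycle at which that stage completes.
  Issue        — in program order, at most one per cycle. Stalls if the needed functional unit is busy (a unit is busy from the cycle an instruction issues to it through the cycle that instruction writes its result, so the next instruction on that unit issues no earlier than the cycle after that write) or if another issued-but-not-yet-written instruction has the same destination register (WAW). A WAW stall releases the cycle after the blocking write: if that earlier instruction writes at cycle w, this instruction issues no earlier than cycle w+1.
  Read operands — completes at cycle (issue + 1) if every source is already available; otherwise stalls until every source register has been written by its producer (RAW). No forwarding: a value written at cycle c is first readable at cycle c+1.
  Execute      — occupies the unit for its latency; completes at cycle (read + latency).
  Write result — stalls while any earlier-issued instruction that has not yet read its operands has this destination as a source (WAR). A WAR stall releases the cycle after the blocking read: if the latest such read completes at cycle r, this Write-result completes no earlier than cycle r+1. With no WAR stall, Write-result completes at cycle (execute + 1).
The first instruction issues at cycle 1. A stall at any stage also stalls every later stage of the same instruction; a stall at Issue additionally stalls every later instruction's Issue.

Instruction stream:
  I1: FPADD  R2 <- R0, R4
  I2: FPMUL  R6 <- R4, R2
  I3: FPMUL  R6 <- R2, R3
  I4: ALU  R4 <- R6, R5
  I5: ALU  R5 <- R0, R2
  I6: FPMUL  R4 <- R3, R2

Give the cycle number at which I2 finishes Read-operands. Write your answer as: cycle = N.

cycle = 7

I1  is:1  ro:2  ex:5  wr:6
I2  is:2  ro:7  ex:12  wr:13  — RAW R2: wait I1 write@6
I3  is:14  ro:15  ex:20  wr:21  — struct: FPMUL busy until I2 writes@13
I4  is:15  ro:22  ex:23  wr:24  — RAW R6: wait I3 write@21
I5  is:25  ro:26  ex:27  wr:28  — struct: ALU busy until I4 writes@24
I6  is:26  ro:27  ex:32  wr:33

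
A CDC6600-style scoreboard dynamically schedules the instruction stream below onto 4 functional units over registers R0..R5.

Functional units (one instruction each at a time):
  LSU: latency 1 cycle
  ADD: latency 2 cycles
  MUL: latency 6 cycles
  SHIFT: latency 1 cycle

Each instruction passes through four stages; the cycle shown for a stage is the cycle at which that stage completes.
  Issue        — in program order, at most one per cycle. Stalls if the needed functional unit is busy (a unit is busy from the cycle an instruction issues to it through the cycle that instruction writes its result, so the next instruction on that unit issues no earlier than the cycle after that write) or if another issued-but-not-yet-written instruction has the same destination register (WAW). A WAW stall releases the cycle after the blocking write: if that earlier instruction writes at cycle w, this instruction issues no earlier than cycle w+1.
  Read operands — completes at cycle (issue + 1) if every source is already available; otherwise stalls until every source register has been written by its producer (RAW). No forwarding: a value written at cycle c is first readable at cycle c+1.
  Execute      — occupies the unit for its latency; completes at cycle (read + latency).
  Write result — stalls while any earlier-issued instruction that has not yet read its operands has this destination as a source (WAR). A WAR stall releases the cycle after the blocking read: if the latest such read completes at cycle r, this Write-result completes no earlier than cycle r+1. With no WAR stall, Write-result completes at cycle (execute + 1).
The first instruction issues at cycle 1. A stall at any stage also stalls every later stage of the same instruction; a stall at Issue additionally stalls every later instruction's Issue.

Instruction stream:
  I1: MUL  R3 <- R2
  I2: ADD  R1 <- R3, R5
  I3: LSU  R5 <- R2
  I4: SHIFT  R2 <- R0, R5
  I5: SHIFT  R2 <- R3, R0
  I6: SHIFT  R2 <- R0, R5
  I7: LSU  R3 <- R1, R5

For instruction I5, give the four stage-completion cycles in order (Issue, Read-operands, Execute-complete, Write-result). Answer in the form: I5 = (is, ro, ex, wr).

I5 = (15, 16, 17, 18)

[1] I1 issues→MUL
[2] I1 reads, I2 issues→ADD
[3] I3 issues→LSU
[4] I3 reads, I4 issues→SHIFT
[5] I3 exec-done
[8] I1 exec-done
[9] I1 writes R3
[10] I2 reads
[11] I3 writes R5
[12] I2 exec-done, I4 reads
[13] I2 writes R1, I4 exec-done
[14] I4 writes R2
[15] I5 issues→SHIFT
[16] I5 reads
[17] I5 exec-done
[18] I5 writes R2
[19] I6 issues→SHIFT
[20] I6 reads, I7 issues→LSU
[21] I6 exec-done, I7 reads
[22] I6 writes R2, I7 exec-done
[23] I7 writes R3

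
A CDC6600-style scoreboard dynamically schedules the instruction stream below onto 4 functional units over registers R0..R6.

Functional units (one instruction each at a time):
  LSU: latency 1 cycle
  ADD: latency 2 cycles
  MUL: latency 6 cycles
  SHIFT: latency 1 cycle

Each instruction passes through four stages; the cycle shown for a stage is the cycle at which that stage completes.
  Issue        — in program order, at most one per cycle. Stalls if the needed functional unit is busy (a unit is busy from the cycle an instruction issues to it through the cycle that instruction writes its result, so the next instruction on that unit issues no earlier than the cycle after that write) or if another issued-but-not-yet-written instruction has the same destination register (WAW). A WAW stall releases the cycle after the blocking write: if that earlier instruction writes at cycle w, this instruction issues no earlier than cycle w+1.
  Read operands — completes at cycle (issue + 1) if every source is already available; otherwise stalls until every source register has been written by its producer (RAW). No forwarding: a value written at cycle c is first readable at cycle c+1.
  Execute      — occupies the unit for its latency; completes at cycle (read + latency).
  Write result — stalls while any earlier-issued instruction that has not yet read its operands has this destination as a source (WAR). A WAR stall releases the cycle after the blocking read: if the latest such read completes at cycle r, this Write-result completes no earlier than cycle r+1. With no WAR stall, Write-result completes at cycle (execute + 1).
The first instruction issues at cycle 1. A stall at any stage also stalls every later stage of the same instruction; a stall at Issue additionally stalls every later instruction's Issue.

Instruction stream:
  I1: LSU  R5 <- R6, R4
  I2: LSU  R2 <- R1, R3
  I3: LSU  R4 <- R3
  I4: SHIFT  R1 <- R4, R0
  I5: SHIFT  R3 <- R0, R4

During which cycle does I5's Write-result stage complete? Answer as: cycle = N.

cycle = 19

1) issue 1, read 2, done 3, write 4
2) issue 5, read 6, done 7, write 8  <struct: LSU busy until I1 writes@4>
3) issue 9, read 10, done 11, write 12  <struct: LSU busy until I2 writes@8>
4) issue 10, read 13, done 14, write 15  <RAW R4: wait I3 write@12>
5) issue 16, read 17, done 18, write 19  <struct: SHIFT busy until I4 writes@15>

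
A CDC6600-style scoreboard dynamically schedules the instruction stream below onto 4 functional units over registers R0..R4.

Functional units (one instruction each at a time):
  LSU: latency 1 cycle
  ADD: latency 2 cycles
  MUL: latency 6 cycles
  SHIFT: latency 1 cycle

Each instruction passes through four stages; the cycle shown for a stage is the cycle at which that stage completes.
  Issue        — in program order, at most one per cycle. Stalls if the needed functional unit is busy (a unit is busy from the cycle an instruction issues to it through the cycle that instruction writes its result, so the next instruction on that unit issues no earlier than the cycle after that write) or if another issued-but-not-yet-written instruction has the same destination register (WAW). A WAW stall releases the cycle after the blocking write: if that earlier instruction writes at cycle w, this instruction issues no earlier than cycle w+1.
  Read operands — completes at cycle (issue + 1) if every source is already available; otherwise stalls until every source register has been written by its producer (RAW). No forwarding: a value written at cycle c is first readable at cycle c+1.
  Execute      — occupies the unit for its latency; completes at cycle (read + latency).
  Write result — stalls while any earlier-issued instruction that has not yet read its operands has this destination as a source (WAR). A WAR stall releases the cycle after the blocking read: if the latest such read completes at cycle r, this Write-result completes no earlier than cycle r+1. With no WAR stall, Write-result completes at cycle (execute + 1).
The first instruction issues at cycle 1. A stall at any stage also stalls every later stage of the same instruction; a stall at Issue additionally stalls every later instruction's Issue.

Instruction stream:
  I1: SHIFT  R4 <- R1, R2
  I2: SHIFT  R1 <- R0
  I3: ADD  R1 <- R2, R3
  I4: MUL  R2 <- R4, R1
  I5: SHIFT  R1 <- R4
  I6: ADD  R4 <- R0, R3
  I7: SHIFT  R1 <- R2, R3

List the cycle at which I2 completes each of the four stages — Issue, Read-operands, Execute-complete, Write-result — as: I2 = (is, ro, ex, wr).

I2 = (5, 6, 7, 8)

I1 -> (1, 2, 3, 4)
I2 -> (5, 6, 7, 8)  // struct: SHIFT busy until I1 writes@4
I3 -> (9, 10, 12, 13)  // WAW R1: wait I2 write@8
I4 -> (10, 14, 20, 21)  // RAW R1: wait I3 write@13
I5 -> (14, 15, 16, 17)  // WAW R1: wait I3 write@13
I6 -> (15, 16, 18, 19)
I7 -> (18, 22, 23, 24)  // struct: SHIFT busy until I5 writes@17, RAW R2: wait I4 write@21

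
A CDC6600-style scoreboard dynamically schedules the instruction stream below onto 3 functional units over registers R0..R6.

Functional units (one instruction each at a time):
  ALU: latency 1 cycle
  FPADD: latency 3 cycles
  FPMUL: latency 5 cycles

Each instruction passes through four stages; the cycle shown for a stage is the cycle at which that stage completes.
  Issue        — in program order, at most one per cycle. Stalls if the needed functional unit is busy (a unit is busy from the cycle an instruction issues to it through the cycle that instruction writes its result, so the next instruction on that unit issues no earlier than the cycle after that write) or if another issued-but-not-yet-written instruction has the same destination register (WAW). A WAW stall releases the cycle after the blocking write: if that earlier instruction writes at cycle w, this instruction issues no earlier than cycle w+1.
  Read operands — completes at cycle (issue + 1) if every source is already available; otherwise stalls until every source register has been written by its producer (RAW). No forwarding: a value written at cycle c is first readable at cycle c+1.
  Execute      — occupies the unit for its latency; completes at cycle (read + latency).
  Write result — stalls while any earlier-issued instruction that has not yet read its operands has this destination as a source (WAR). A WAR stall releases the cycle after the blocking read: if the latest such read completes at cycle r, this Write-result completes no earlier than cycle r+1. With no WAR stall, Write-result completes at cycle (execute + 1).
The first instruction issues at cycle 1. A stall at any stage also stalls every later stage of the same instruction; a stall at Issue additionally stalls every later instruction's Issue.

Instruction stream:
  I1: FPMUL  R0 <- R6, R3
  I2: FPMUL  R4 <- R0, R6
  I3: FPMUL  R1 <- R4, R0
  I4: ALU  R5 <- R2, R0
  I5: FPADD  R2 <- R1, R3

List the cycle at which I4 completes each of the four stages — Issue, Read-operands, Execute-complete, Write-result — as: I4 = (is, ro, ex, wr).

1) issue 1, read 2, done 7, write 8
2) issue 9, read 10, done 15, write 16  <struct: FPMUL busy until I1 writes@8>
3) issue 17, read 18, done 23, write 24  <struct: FPMUL busy until I2 writes@16>
4) issue 18, read 19, done 20, write 21
5) issue 19, read 25, done 28, write 29  <RAW R1: wait I3 write@24>

I4 = (18, 19, 20, 21)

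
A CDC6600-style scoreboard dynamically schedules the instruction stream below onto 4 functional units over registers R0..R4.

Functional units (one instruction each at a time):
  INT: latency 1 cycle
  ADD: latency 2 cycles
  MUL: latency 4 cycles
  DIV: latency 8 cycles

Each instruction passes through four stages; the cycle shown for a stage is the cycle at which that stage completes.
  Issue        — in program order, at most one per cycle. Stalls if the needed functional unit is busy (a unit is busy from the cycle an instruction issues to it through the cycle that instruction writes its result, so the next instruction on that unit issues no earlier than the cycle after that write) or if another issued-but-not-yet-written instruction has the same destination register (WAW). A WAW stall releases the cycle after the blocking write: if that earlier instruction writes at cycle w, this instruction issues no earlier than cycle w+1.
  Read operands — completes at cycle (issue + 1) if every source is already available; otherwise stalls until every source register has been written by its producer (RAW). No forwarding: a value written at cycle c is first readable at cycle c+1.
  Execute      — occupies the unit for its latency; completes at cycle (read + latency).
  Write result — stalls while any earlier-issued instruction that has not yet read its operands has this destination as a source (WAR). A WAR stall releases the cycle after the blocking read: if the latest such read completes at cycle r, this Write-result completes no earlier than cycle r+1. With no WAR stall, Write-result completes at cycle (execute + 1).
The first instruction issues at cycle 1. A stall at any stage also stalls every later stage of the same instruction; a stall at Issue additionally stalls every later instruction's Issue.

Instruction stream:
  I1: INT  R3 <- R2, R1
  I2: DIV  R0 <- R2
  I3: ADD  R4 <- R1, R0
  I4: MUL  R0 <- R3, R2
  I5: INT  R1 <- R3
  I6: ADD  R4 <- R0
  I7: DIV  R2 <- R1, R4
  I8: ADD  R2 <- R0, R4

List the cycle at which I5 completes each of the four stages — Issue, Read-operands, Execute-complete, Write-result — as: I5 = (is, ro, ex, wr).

I5 = (14, 15, 16, 17)

I1: IS=1 RO=2 EX=3 WR=4
I2: IS=2 RO=3 EX=11 WR=12
I3: IS=3 RO=13 EX=15 WR=16  [RAW R0: wait I2 write@12]
I4: IS=13 RO=14 EX=18 WR=19  [WAW R0: wait I2 write@12]
I5: IS=14 RO=15 EX=16 WR=17
I6: IS=17 RO=20 EX=22 WR=23  [struct: ADD busy until I3 writes@16; RAW R0: wait I4 write@19]
I7: IS=18 RO=24 EX=32 WR=33  [RAW R4: wait I6 write@23]
I8: IS=34 RO=35 EX=37 WR=38  [WAW R2: wait I7 write@33]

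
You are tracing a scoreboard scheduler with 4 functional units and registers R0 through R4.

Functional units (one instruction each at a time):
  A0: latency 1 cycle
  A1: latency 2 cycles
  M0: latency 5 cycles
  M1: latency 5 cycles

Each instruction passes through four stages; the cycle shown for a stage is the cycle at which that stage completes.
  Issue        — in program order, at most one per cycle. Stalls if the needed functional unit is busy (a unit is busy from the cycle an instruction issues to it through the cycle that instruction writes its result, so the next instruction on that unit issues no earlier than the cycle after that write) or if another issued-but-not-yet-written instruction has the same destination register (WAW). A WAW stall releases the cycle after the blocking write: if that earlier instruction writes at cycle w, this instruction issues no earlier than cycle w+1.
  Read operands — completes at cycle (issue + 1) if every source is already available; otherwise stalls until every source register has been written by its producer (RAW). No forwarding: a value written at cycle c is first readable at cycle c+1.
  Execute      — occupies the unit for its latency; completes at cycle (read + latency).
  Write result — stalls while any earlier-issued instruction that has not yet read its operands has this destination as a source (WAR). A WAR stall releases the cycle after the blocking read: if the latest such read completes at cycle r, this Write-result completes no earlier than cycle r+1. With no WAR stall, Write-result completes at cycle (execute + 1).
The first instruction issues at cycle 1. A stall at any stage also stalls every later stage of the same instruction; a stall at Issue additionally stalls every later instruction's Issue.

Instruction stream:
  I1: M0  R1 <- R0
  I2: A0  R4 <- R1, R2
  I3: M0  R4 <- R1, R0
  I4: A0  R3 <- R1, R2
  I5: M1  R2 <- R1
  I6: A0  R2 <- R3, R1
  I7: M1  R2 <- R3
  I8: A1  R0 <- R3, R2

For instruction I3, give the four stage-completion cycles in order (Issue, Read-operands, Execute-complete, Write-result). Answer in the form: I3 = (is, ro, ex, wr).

[I1] 1/2/7/8
[I2] 2/9/10/11  (RAW R1: wait I1 write@8)
[I3] 12/13/18/19  (WAW R4: wait I2 write@11)
[I4] 13/14/15/16
[I5] 14/15/20/21
[I6] 22/23/24/25  (WAW R2: wait I5 write@21)
[I7] 26/27/32/33  (WAW R2: wait I6 write@25)
[I8] 27/34/36/37  (RAW R2: wait I7 write@33)

I3 = (12, 13, 18, 19)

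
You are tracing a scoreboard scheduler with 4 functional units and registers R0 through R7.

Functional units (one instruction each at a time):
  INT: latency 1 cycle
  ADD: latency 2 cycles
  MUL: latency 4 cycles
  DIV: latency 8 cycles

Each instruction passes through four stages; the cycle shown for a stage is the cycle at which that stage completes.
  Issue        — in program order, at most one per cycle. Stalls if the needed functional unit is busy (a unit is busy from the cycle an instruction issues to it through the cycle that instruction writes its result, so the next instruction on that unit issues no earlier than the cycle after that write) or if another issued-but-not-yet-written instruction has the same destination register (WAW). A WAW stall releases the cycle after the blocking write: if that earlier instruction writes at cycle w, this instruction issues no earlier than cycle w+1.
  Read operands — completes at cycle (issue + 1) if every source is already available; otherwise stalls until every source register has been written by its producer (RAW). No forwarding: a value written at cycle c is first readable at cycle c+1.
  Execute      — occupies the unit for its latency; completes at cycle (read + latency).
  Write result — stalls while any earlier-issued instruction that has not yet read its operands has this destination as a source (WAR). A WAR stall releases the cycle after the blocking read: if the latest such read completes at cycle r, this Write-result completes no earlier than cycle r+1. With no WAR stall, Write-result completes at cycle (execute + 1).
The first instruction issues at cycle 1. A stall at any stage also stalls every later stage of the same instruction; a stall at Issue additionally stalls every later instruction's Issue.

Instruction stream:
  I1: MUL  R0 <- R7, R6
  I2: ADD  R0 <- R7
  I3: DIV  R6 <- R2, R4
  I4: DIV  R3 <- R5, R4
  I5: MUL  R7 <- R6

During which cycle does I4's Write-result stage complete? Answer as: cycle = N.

cycle = 30

1) issue 1, read 2, done 6, write 7
2) issue 8, read 9, done 11, write 12  <WAW R0: wait I1 write@7>
3) issue 9, read 10, done 18, write 19
4) issue 20, read 21, done 29, write 30  <struct: DIV busy until I3 writes@19>
5) issue 21, read 22, done 26, write 27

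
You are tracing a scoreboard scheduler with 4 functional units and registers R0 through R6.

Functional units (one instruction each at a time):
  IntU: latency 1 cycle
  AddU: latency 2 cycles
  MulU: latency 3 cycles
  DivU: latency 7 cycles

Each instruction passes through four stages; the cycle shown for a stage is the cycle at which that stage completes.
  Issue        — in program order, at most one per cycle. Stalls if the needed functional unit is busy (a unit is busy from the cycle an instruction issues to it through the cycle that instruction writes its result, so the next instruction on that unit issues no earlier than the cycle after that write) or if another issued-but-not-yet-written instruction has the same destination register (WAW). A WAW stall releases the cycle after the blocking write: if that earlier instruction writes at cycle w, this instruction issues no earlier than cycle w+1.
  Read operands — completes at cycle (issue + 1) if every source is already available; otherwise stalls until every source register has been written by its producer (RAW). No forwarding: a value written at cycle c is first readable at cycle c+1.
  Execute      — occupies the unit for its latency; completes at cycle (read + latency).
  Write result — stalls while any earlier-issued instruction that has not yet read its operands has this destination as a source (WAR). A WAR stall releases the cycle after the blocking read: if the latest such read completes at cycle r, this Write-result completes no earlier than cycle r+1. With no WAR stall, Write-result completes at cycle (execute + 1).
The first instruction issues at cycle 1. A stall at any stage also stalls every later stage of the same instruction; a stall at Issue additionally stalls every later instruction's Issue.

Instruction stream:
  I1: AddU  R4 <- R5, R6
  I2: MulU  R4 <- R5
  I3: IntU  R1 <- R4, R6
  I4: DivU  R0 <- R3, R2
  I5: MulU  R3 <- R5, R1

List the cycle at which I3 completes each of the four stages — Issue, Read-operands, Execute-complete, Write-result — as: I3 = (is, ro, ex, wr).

I3 = (7, 12, 13, 14)

c1: I1 issues→AddU
c2: I1 reads
c4: I1 exec-done
c5: I1 writes R4
c6: I2 issues→MulU
c7: I2 reads | I3 issues→IntU
c8: I4 issues→DivU
c9: I4 reads
c10: I2 exec-done
c11: I2 writes R4
c12: I3 reads | I5 issues→MulU
c13: I3 exec-done
c14: I3 writes R1
c15: I5 reads
c16: I4 exec-done
c17: I4 writes R0
c18: I5 exec-done
c19: I5 writes R3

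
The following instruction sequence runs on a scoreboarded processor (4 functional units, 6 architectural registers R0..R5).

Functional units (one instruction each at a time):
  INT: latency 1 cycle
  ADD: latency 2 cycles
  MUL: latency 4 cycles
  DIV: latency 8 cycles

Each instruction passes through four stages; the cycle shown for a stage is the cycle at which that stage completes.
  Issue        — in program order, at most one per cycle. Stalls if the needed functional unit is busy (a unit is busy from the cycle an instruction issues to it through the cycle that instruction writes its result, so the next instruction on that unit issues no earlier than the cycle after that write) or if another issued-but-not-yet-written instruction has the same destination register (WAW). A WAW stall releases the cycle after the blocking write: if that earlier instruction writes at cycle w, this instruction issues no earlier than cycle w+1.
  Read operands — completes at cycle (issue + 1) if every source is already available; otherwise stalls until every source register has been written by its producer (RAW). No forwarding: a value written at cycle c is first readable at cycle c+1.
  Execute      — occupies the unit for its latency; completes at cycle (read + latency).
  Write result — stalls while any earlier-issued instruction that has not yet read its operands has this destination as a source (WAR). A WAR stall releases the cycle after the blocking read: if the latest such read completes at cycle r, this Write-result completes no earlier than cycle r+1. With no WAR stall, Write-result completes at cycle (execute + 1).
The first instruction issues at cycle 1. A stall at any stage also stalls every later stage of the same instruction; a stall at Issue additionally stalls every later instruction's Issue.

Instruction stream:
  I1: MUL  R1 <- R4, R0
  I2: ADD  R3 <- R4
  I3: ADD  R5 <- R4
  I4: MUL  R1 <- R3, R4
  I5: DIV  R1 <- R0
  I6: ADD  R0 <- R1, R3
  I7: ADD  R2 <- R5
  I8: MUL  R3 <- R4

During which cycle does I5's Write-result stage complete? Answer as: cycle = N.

cycle = 25

cycle 1: I1 issues→MUL
cycle 2: I1 reads; I2 issues→ADD
cycle 3: I2 reads
cycle 5: I2 exec-done
cycle 6: I1 exec-done; I2 writes R3
cycle 7: I1 writes R1; I3 issues→ADD
cycle 8: I3 reads; I4 issues→MUL
cycle 9: I4 reads
cycle 10: I3 exec-done
cycle 11: I3 writes R5
cycle 13: I4 exec-done
cycle 14: I4 writes R1
cycle 15: I5 issues→DIV
cycle 16: I5 reads; I6 issues→ADD
cycle 24: I5 exec-done
cycle 25: I5 writes R1
cycle 26: I6 reads
cycle 28: I6 exec-done
cycle 29: I6 writes R0
cycle 30: I7 issues→ADD
cycle 31: I7 reads; I8 issues→MUL
cycle 32: I8 reads
cycle 33: I7 exec-done
cycle 34: I7 writes R2
cycle 36: I8 exec-done
cycle 37: I8 writes R3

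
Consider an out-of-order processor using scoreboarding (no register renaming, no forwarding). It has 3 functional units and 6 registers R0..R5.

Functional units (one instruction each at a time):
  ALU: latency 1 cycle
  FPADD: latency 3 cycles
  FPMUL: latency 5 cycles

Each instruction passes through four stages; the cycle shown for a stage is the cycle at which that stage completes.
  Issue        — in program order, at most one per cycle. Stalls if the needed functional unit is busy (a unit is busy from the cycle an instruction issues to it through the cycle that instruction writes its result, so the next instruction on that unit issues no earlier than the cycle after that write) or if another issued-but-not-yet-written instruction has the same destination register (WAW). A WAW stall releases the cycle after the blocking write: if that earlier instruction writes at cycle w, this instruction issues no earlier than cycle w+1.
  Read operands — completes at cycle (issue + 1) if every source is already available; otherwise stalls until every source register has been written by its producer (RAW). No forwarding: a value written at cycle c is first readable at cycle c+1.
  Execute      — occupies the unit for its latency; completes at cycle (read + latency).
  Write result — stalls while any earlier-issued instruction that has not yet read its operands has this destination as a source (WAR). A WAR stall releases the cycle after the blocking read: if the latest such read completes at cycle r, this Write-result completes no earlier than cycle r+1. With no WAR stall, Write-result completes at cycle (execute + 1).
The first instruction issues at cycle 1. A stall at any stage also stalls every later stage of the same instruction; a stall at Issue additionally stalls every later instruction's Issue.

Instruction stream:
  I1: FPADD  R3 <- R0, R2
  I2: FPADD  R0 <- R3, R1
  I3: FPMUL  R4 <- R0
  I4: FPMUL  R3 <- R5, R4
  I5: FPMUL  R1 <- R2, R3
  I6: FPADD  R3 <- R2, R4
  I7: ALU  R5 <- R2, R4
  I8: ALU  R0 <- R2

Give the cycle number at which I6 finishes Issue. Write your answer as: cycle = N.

c1: I1→FPADD
c2: I1 RO
c5: I1 EX
c6: I1 WR R3
c7: I2→FPADD
c8: I2 RO; I3→FPMUL
c11: I2 EX
c12: I2 WR R0
c13: I3 RO
c18: I3 EX
c19: I3 WR R4
c20: I4→FPMUL
c21: I4 RO
c26: I4 EX
c27: I4 WR R3
c28: I5→FPMUL
c29: I5 RO; I6→FPADD
c30: I6 RO; I7→ALU
c31: I7 RO
c32: I7 EX
c33: I6 EX; I7 WR R5
c34: I5 EX; I6 WR R3; I8→ALU
c35: I5 WR R1; I8 RO
c36: I8 EX
c37: I8 WR R0

cycle = 29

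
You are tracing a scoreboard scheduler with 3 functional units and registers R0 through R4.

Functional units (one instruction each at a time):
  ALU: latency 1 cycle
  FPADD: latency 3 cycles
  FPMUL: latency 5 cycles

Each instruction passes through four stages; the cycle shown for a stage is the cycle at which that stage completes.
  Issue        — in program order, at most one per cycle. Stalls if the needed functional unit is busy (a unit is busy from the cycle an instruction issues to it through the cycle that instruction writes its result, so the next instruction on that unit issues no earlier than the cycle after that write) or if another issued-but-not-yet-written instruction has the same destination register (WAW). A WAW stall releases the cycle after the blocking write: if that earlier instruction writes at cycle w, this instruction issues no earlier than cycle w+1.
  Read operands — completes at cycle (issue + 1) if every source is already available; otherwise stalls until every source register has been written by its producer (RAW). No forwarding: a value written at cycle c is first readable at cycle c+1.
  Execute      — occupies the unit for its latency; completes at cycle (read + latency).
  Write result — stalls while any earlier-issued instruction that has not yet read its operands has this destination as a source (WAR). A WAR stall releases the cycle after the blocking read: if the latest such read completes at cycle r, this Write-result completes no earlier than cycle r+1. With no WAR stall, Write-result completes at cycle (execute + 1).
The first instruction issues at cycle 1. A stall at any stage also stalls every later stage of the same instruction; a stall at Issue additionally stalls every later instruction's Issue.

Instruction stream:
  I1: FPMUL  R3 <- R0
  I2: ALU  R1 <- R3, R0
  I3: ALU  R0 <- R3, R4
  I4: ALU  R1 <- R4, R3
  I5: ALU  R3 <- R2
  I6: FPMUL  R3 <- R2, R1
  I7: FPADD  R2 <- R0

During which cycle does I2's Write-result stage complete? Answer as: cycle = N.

cycle = 11

c1: issue I1 (FPMUL)
c2: I1 read-ops | issue I2 (ALU)
c7: I1 finished on FPMUL
c8: I1→R3
c9: I2 read-ops
c10: I2 finished on ALU
c11: I2→R1
c12: issue I3 (ALU)
c13: I3 read-ops
c14: I3 finished on ALU
c15: I3→R0
c16: issue I4 (ALU)
c17: I4 read-ops
c18: I4 finished on ALU
c19: I4→R1
c20: issue I5 (ALU)
c21: I5 read-ops
c22: I5 finished on ALU
c23: I5→R3
c24: issue I6 (FPMUL)
c25: I6 read-ops | issue I7 (FPADD)
c26: I7 read-ops
c29: I7 finished on FPADD
c30: I6 finished on FPMUL | I7→R2
c31: I6→R3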